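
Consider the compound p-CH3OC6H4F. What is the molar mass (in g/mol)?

Atom tally by fragment:
  benzene ring core → C:6 H:6
  (− 2 ring H displaced by substituents)
  + OCH3 → C:1 H:3 O:1
  + F → F:1
Element totals:
  C: 7
  H: 7
  F: 1
  O: 1
Molecular formula: C7H7FO.
  M = 7(12.011) + 7(1.008) + 18.998 + 15.999
    = 84.077 + 7.056 + 18.998 + 15.999 = 126.130

126.13 g/mol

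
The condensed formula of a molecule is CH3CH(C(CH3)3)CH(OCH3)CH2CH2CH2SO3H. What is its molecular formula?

C11H24O4S

Element totals:
  C: 11
  H: 24
  O: 4
  S: 1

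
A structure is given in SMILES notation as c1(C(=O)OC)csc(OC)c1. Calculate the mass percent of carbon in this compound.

Atom tally by fragment:
  thiophene ring core → C:4 H:4 S:1
  (− 2 ring H displaced by substituents)
  + COOCH3 → C:2 H:3 O:2
  + OCH3 → C:1 H:3 O:1
Element totals:
  C: 7
  H: 8
  O: 3
  S: 1
Molecular formula: C7H8O3S.
Molar mass = 172.198 g/mol.
Mass from C: 7 × 12.011 = 84.077 g/mol.
%C = 84.077 / 172.198 × 100 = 48.83%.

48.83%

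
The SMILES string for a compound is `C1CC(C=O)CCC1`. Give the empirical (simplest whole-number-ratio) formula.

Atom tally by fragment:
  cyclohexane ring core → C:6 H:12
  (− 1 ring H displaced by substituents)
  + CHO → C:1 H:1 O:1
Element totals:
  C: 7
  H: 12
  O: 1
Molecular formula: C7H12O.
gcd of subscripts (7, 12, 1) = 1, so the empirical formula equals the molecular formula.

C7H12O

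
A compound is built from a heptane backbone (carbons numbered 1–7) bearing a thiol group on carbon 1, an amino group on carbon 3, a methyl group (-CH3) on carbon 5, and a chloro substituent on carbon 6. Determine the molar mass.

195.75 g/mol

Atom tally by fragment:
  HSCH2 → C:1 H:3 S:1
  CH2 → C:1 H:2
  CH(NH2) → C:1 H:3 N:1
  CH2 → C:1 H:2
  CH(CH3) → C:2 H:4
  CH(Cl) → C:1 H:1 Cl:1
  CH3 → C:1 H:3
Element totals:
  C: 8
  H: 18
  Cl: 1
  N: 1
  S: 1
Molecular formula: C8H18ClNS.
  M = 8(12.011) + 18(1.008) + 35.45 + 14.007 + 32.06
    = 96.088 + 18.144 + 35.450 + 14.007 + 32.060 = 195.749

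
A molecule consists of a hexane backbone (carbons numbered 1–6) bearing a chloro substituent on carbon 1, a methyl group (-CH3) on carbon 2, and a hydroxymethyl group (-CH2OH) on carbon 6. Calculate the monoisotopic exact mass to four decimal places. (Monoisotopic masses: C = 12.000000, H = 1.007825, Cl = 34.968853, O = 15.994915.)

164.0968

Atom tally by fragment:
  ClCH2 → C:1 H:2 Cl:1
  CH(CH3) → C:2 H:4
  CH2 → C:1 H:2
  CH2 → C:1 H:2
  CH2 → C:1 H:2
  CH2CH2OH → C:2 H:5 O:1
Element totals:
  C: 8
  H: 17
  Cl: 1
  O: 1
Molecular formula: C8H17ClO.
  M = 8(12.0) + 17(1.007825) + 34.968853 + 15.994915
    = 96.000000 + 17.133025 + 34.968853 + 15.994915 = 164.096793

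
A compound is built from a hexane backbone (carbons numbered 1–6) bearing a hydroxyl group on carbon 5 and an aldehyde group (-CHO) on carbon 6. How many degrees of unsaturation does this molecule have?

Atom tally by fragment:
  CH3 → C:1 H:3
  CH2 → C:1 H:2
  CH2 → C:1 H:2
  CH2 → C:1 H:2
  CH(OH) → C:1 H:2 O:1
  CH2CHO → C:2 H:3 O:1
Element totals:
  C: 7
  H: 14
  O: 2
Molecular formula: C7H14O2.
DoU = (2C + 2 + N − H − X) / 2 = (2·7 + 2 + 0 − 14 − 0) / 2 = 1.

1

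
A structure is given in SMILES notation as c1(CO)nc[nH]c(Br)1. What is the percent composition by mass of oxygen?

Atom tally by fragment:
  imidazole ring core → C:3 H:4 N:2
  (− 2 ring H displaced by substituents)
  + CH2OH → C:1 H:3 O:1
  + Br → Br:1
Element totals:
  C: 4
  H: 5
  Br: 1
  N: 2
  O: 1
Molecular formula: C4H5BrN2O.
Molar mass = 177.001 g/mol.
Mass from O: 1 × 15.999 = 15.999 g/mol.
%O = 15.999 / 177.001 × 100 = 9.04%.

9.04%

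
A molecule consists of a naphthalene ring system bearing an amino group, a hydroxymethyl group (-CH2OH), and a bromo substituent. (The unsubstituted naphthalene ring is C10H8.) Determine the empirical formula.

C11H10BrNO

Atom tally by fragment:
  naphthalene ring system core → C:10 H:8
  (− 3 ring H displaced by substituents)
  + NH2 → N:1 H:2
  + CH2OH → C:1 H:3 O:1
  + Br → Br:1
Element totals:
  C: 11
  H: 10
  Br: 1
  N: 1
  O: 1
Molecular formula: C11H10BrNO.
gcd of subscripts (1, 11, 10, 1, 1) = 1, so the empirical formula equals the molecular formula.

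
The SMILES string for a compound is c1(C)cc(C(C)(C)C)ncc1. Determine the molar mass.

149.24 g/mol

Atom tally by fragment:
  pyridine ring core → C:5 H:5 N:1
  (− 2 ring H displaced by substituents)
  + CH3 → C:1 H:3
  + C(CH3)3 → C:4 H:9
Element totals:
  C: 10
  H: 15
  N: 1
Molecular formula: C10H15N.
  M = 10(12.011) + 15(1.008) + 14.007
    = 120.110 + 15.120 + 14.007 = 149.237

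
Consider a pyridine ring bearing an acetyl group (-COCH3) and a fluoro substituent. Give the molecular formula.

C7H6FNO

Atom tally by fragment:
  pyridine ring core → C:5 H:5 N:1
  (− 2 ring H displaced by substituents)
  + COCH3 → C:2 H:3 O:1
  + F → F:1
Element totals:
  C: 7
  H: 6
  F: 1
  N: 1
  O: 1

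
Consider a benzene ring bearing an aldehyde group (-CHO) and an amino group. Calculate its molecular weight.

Atom tally by fragment:
  benzene ring core → C:6 H:6
  (− 2 ring H displaced by substituents)
  + CHO → C:1 H:1 O:1
  + NH2 → N:1 H:2
Element totals:
  C: 7
  H: 7
  N: 1
  O: 1
Molecular formula: C7H7NO.
  M = 7(12.011) + 7(1.008) + 14.007 + 15.999
    = 84.077 + 7.056 + 14.007 + 15.999 = 121.139

121.14 g/mol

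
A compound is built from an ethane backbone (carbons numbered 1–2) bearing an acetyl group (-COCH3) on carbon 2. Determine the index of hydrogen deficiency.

Atom tally by fragment:
  CH3 → C:1 H:3
  CH2COCH3 → C:3 H:5 O:1
Element totals:
  C: 4
  H: 8
  O: 1
Molecular formula: C4H8O.
DoU = (2C + 2 + N − H − X) / 2 = (2·4 + 2 + 0 − 8 − 0) / 2 = 1.

1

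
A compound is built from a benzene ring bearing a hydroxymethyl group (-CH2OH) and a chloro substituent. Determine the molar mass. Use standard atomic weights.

Atom tally by fragment:
  benzene ring core → C:6 H:6
  (− 2 ring H displaced by substituents)
  + CH2OH → C:1 H:3 O:1
  + Cl → Cl:1
Element totals:
  C: 7
  H: 7
  Cl: 1
  O: 1
Molecular formula: C7H7ClO.
  M = 7(12.011) + 7(1.008) + 35.45 + 15.999
    = 84.077 + 7.056 + 35.450 + 15.999 = 142.582

142.58 g/mol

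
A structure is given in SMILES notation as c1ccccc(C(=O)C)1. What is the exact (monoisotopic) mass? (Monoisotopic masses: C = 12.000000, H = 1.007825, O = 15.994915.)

Atom tally by fragment:
  benzene ring core → C:6 H:6
  (− 1 ring H displaced by substituents)
  + COCH3 → C:2 H:3 O:1
Element totals:
  C: 8
  H: 8
  O: 1
Molecular formula: C8H8O.
  M = 8(12.0) + 8(1.007825) + 15.994915
    = 96.000000 + 8.062600 + 15.994915 = 120.057515

120.0575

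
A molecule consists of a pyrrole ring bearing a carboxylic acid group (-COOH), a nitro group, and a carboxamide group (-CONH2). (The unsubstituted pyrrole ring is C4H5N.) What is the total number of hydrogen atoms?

Atom tally by fragment:
  pyrrole ring core → C:4 H:5 N:1
  (− 3 ring H displaced by substituents)
  + COOH → C:1 H:1 O:2
  + NO2 → N:1 O:2
  + CONH2 → C:1 H:2 O:1 N:1
Element totals:
  C: 6
  H: 5
  N: 3
  O: 5

5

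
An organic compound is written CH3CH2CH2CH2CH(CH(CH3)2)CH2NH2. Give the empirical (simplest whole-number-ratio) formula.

C9H21N

Atom tally by fragment:
  CH3 → C:1 H:3
  CH2 → C:1 H:2
  CH2 → C:1 H:2
  CH2 → C:1 H:2
  CH(CH(CH3)2) → C:4 H:8
  CH2NH2 → C:1 H:4 N:1
Element totals:
  C: 9
  H: 21
  N: 1
Molecular formula: C9H21N.
gcd of subscripts (9, 21, 1) = 1, so the empirical formula equals the molecular formula.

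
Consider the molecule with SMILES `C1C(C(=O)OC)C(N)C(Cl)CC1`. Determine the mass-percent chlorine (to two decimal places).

18.50%

Atom tally by fragment:
  cyclohexane ring core → C:6 H:12
  (− 3 ring H displaced by substituents)
  + COOCH3 → C:2 H:3 O:2
  + NH2 → N:1 H:2
  + Cl → Cl:1
Element totals:
  C: 8
  H: 14
  Cl: 1
  N: 1
  O: 2
Molecular formula: C8H14ClNO2.
Molar mass = 191.655 g/mol.
Mass from Cl: 1 × 35.45 = 35.450 g/mol.
%Cl = 35.450 / 191.655 × 100 = 18.50%.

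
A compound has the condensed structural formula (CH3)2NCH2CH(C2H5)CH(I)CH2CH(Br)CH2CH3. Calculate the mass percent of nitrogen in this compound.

3.72%

Atom tally by fragment:
  (CH3)2NCH2 → C:3 H:8 N:1
  CH(C2H5) → C:3 H:6
  CH(I) → C:1 H:1 I:1
  CH2 → C:1 H:2
  CH(Br) → C:1 H:1 Br:1
  CH2 → C:1 H:2
  CH3 → C:1 H:3
Element totals:
  C: 11
  H: 23
  Br: 1
  I: 1
  N: 1
Molecular formula: C11H23BrIN.
Molar mass = 376.120 g/mol.
Mass from N: 1 × 14.007 = 14.007 g/mol.
%N = 14.007 / 376.120 × 100 = 3.72%.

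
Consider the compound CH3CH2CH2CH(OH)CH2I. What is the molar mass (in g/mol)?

214.05 g/mol

Atom tally by fragment:
  CH3 → C:1 H:3
  CH2 → C:1 H:2
  CH2 → C:1 H:2
  CH(OH) → C:1 H:2 O:1
  CH2I → C:1 H:2 I:1
Element totals:
  C: 5
  H: 11
  I: 1
  O: 1
Molecular formula: C5H11IO.
  M = 5(12.011) + 11(1.008) + 126.904 + 15.999
    = 60.055 + 11.088 + 126.904 + 15.999 = 214.046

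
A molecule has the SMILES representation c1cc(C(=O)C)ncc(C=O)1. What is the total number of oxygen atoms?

2

Atom tally by fragment:
  pyridine ring core → C:5 H:5 N:1
  (− 2 ring H displaced by substituents)
  + COCH3 → C:2 H:3 O:1
  + CHO → C:1 H:1 O:1
Element totals:
  C: 8
  H: 7
  N: 1
  O: 2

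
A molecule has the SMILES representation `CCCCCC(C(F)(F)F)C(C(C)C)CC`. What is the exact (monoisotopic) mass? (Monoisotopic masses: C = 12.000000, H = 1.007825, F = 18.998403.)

238.1908

Atom tally by fragment:
  CH3 → C:1 H:3
  CH2 → C:1 H:2
  CH2 → C:1 H:2
  CH2 → C:1 H:2
  CH2 → C:1 H:2
  CH(CF3) → C:2 H:1 F:3
  CH(CH(CH3)2) → C:4 H:8
  CH2 → C:1 H:2
  CH3 → C:1 H:3
Element totals:
  C: 13
  H: 25
  F: 3
Molecular formula: C13H25F3.
  M = 13(12.0) + 25(1.007825) + 3(18.998403)
    = 156.000000 + 25.195625 + 56.995209 = 238.190834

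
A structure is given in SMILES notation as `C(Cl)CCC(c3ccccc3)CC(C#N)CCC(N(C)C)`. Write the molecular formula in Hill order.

C18H27ClN2

Atom tally by fragment:
  ClCH2 → C:1 H:2 Cl:1
  CH2 → C:1 H:2
  CH2 → C:1 H:2
  CH(C6H5) → C:7 H:6
  CH2 → C:1 H:2
  CH(CN) → C:2 H:1 N:1
  CH2 → C:1 H:2
  CH2 → C:1 H:2
  CH2N(CH3)2 → C:3 H:8 N:1
Element totals:
  C: 18
  H: 27
  Cl: 1
  N: 2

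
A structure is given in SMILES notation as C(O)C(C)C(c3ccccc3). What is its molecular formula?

C10H14O

Atom tally by fragment:
  HOCH2 → C:1 H:3 O:1
  CH(CH3) → C:2 H:4
  CH2C6H5 → C:7 H:7
Element totals:
  C: 10
  H: 14
  O: 1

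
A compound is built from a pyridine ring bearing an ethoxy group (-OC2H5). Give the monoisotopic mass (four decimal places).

Atom tally by fragment:
  pyridine ring core → C:5 H:5 N:1
  (− 1 ring H displaced by substituents)
  + OC2H5 → C:2 H:5 O:1
Element totals:
  C: 7
  H: 9
  N: 1
  O: 1
Molecular formula: C7H9NO.
  M = 7(12.0) + 9(1.007825) + 14.003074 + 15.994915
    = 84.000000 + 9.070425 + 14.003074 + 15.994915 = 123.068414

123.0684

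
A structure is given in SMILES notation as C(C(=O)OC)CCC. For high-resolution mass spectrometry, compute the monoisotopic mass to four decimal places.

Atom tally by fragment:
  CH3OOCCH2 → C:3 H:5 O:2
  CH2 → C:1 H:2
  CH2 → C:1 H:2
  CH3 → C:1 H:3
Element totals:
  C: 6
  H: 12
  O: 2
Molecular formula: C6H12O2.
  M = 6(12.0) + 12(1.007825) + 2(15.994915)
    = 72.000000 + 12.093900 + 31.989830 = 116.083730

116.0837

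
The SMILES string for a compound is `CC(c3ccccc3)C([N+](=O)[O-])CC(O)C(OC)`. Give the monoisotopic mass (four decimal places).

Atom tally by fragment:
  CH3 → C:1 H:3
  CH(C6H5) → C:7 H:6
  CH(NO2) → C:1 H:1 N:1 O:2
  CH2 → C:1 H:2
  CH(OH) → C:1 H:2 O:1
  CH2OCH3 → C:2 H:5 O:1
Element totals:
  C: 13
  H: 19
  N: 1
  O: 4
Molecular formula: C13H19NO4.
  M = 13(12.0) + 19(1.007825) + 14.003074 + 4(15.994915)
    = 156.000000 + 19.148675 + 14.003074 + 63.979660 = 253.131409

253.1314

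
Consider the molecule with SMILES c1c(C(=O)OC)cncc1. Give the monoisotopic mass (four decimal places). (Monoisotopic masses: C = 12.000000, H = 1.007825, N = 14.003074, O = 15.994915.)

Atom tally by fragment:
  pyridine ring core → C:5 H:5 N:1
  (− 1 ring H displaced by substituents)
  + COOCH3 → C:2 H:3 O:2
Element totals:
  C: 7
  H: 7
  N: 1
  O: 2
Molecular formula: C7H7NO2.
  M = 7(12.0) + 7(1.007825) + 14.003074 + 2(15.994915)
    = 84.000000 + 7.054775 + 14.003074 + 31.989830 = 137.047679

137.0477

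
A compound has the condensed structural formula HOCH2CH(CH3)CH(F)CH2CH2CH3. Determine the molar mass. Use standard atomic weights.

134.19 g/mol

Element totals:
  C: 7
  H: 15
  F: 1
  O: 1
Molecular formula: C7H15FO.
  M = 7(12.011) + 15(1.008) + 18.998 + 15.999
    = 84.077 + 15.120 + 18.998 + 15.999 = 134.194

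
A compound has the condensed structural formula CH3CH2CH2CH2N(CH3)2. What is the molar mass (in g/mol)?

101.19 g/mol

Atom tally by fragment:
  CH3 → C:1 H:3
  CH2 → C:1 H:2
  CH2 → C:1 H:2
  CH2N(CH3)2 → C:3 H:8 N:1
Element totals:
  C: 6
  H: 15
  N: 1
Molecular formula: C6H15N.
  M = 6(12.011) + 15(1.008) + 14.007
    = 72.066 + 15.120 + 14.007 = 101.193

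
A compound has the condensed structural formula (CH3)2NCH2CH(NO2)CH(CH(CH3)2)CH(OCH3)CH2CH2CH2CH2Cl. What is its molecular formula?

Element totals:
  C: 14
  H: 29
  Cl: 1
  N: 2
  O: 3

C14H29ClN2O3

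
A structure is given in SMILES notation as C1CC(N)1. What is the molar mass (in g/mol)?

Atom tally by fragment:
  cyclopropane ring core → C:3 H:6
  (− 1 ring H displaced by substituents)
  + NH2 → N:1 H:2
Element totals:
  C: 3
  H: 7
  N: 1
Molecular formula: C3H7N.
  M = 3(12.011) + 7(1.008) + 14.007
    = 36.033 + 7.056 + 14.007 = 57.096

57.10 g/mol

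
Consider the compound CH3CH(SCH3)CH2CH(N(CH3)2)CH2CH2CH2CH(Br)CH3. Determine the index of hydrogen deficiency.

0

Element totals:
  C: 12
  H: 26
  Br: 1
  N: 1
  S: 1
Molecular formula: C12H26BrNS.
DoU = (2C + 2 + N − H − X) / 2 = (2·12 + 2 + 1 − 26 − 1) / 2 = 0.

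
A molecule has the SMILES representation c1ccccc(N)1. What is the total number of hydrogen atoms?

Atom tally by fragment:
  benzene ring core → C:6 H:6
  (− 1 ring H displaced by substituents)
  + NH2 → N:1 H:2
Element totals:
  C: 6
  H: 7
  N: 1

7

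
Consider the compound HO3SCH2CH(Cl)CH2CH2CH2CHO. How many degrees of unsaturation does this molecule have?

Element totals:
  C: 6
  H: 11
  Cl: 1
  O: 4
  S: 1
Molecular formula: C6H11ClO4S.
DoU = (2C + 2 + N − H − X) / 2 = (2·6 + 2 + 0 − 11 − 1) / 2 = 1.

1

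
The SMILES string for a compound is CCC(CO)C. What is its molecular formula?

C5H12O

Atom tally by fragment:
  CH3 → C:1 H:3
  CH2 → C:1 H:2
  CH(CH2OH) → C:2 H:4 O:1
  CH3 → C:1 H:3
Element totals:
  C: 5
  H: 12
  O: 1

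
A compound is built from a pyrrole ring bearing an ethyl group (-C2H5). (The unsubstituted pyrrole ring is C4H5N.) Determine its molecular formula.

Atom tally by fragment:
  pyrrole ring core → C:4 H:5 N:1
  (− 1 ring H displaced by substituents)
  + C2H5 → C:2 H:5
Element totals:
  C: 6
  H: 9
  N: 1

C6H9N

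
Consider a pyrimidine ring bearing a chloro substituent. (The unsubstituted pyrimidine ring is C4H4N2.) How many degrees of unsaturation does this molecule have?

4

Atom tally by fragment:
  pyrimidine ring core → C:4 H:4 N:2
  (− 1 ring H displaced by substituents)
  + Cl → Cl:1
Element totals:
  C: 4
  H: 3
  Cl: 1
  N: 2
Molecular formula: C4H3ClN2.
DoU = (2C + 2 + N − H − X) / 2 = (2·4 + 2 + 2 − 3 − 1) / 2 = 4.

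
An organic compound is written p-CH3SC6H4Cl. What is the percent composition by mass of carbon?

53.00%

Element totals:
  C: 7
  H: 7
  Cl: 1
  S: 1
Molecular formula: C7H7ClS.
Molar mass = 158.643 g/mol.
Mass from C: 7 × 12.011 = 84.077 g/mol.
%C = 84.077 / 158.643 × 100 = 53.00%.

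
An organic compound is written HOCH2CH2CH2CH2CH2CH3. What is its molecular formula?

Element totals:
  C: 6
  H: 14
  O: 1

C6H14O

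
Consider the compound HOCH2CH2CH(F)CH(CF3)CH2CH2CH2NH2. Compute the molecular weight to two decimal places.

Element totals:
  C: 8
  H: 15
  F: 4
  N: 1
  O: 1
Molecular formula: C8H15F4NO.
  M = 8(12.011) + 15(1.008) + 4(18.998) + 14.007 + 15.999
    = 96.088 + 15.120 + 75.992 + 14.007 + 15.999 = 217.206

217.21 g/mol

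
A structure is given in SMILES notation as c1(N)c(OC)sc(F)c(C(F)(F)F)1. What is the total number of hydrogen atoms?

5

Atom tally by fragment:
  thiophene ring core → C:4 H:4 S:1
  (− 4 ring H displaced by substituents)
  + NH2 → N:1 H:2
  + OCH3 → C:1 H:3 O:1
  + F → F:1
  + CF3 → C:1 F:3
Element totals:
  C: 6
  H: 5
  F: 4
  N: 1
  O: 1
  S: 1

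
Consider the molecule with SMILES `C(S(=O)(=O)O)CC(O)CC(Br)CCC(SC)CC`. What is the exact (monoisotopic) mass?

Atom tally by fragment:
  HO3SCH2 → C:1 H:3 S:1 O:3
  CH2 → C:1 H:2
  CH(OH) → C:1 H:2 O:1
  CH2 → C:1 H:2
  CH(Br) → C:1 H:1 Br:1
  CH2 → C:1 H:2
  CH2 → C:1 H:2
  CH(SCH3) → C:2 H:4 S:1
  CH2 → C:1 H:2
  CH3 → C:1 H:3
Element totals:
  C: 11
  H: 23
  Br: 1
  O: 4
  S: 2
Molecular formula: C11H23BrO4S2.
  M = 11(12.0) + 23(1.007825) + 78.918338 + 4(15.994915) + 2(31.972071)
    = 132.000000 + 23.179975 + 78.918338 + 63.979660 + 63.944142 = 362.022115

362.0221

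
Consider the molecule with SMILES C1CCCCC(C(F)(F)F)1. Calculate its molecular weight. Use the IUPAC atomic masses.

152.16 g/mol

Atom tally by fragment:
  cyclohexane ring core → C:6 H:12
  (− 1 ring H displaced by substituents)
  + CF3 → C:1 F:3
Element totals:
  C: 7
  H: 11
  F: 3
Molecular formula: C7H11F3.
  M = 7(12.011) + 11(1.008) + 3(18.998)
    = 84.077 + 11.088 + 56.994 = 152.159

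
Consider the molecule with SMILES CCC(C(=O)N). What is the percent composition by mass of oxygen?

Atom tally by fragment:
  CH3 → C:1 H:3
  CH2 → C:1 H:2
  CH2CONH2 → C:2 H:4 O:1 N:1
Element totals:
  C: 4
  H: 9
  N: 1
  O: 1
Molecular formula: C4H9NO.
Molar mass = 87.122 g/mol.
Mass from O: 1 × 15.999 = 15.999 g/mol.
%O = 15.999 / 87.122 × 100 = 18.36%.

18.36%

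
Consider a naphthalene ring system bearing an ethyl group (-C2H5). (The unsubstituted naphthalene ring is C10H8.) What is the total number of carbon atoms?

12

Atom tally by fragment:
  naphthalene ring system core → C:10 H:8
  (− 1 ring H displaced by substituents)
  + C2H5 → C:2 H:5
Element totals:
  C: 12
  H: 12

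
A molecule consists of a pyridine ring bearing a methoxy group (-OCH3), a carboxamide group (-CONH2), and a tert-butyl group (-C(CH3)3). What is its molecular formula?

Atom tally by fragment:
  pyridine ring core → C:5 H:5 N:1
  (− 3 ring H displaced by substituents)
  + OCH3 → C:1 H:3 O:1
  + CONH2 → C:1 H:2 O:1 N:1
  + C(CH3)3 → C:4 H:9
Element totals:
  C: 11
  H: 16
  N: 2
  O: 2

C11H16N2O2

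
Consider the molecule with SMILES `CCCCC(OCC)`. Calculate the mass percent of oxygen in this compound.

13.77%

Atom tally by fragment:
  CH3 → C:1 H:3
  CH2 → C:1 H:2
  CH2 → C:1 H:2
  CH2 → C:1 H:2
  CH2OC2H5 → C:3 H:7 O:1
Element totals:
  C: 7
  H: 16
  O: 1
Molecular formula: C7H16O.
Molar mass = 116.204 g/mol.
Mass from O: 1 × 15.999 = 15.999 g/mol.
%O = 15.999 / 116.204 × 100 = 13.77%.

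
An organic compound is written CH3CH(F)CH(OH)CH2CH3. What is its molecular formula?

C5H11FO

Element totals:
  C: 5
  H: 11
  F: 1
  O: 1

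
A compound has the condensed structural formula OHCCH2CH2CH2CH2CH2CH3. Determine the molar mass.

114.19 g/mol

Atom tally by fragment:
  OHCCH2 → C:2 H:3 O:1
  CH2 → C:1 H:2
  CH2 → C:1 H:2
  CH2 → C:1 H:2
  CH2 → C:1 H:2
  CH3 → C:1 H:3
Element totals:
  C: 7
  H: 14
  O: 1
Molecular formula: C7H14O.
  M = 7(12.011) + 14(1.008) + 15.999
    = 84.077 + 14.112 + 15.999 = 114.188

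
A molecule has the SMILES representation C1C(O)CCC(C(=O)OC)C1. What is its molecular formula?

C8H14O3

Atom tally by fragment:
  cyclohexane ring core → C:6 H:12
  (− 2 ring H displaced by substituents)
  + OH → O:1 H:1
  + COOCH3 → C:2 H:3 O:2
Element totals:
  C: 8
  H: 14
  O: 3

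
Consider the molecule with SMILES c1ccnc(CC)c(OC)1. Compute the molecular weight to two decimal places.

137.18 g/mol

Atom tally by fragment:
  pyridine ring core → C:5 H:5 N:1
  (− 2 ring H displaced by substituents)
  + C2H5 → C:2 H:5
  + OCH3 → C:1 H:3 O:1
Element totals:
  C: 8
  H: 11
  N: 1
  O: 1
Molecular formula: C8H11NO.
  M = 8(12.011) + 11(1.008) + 14.007 + 15.999
    = 96.088 + 11.088 + 14.007 + 15.999 = 137.182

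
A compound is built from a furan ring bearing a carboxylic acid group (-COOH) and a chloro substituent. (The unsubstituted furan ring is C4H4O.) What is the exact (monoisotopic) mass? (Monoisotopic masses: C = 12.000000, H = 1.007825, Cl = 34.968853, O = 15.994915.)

145.9771

Atom tally by fragment:
  furan ring core → C:4 H:4 O:1
  (− 2 ring H displaced by substituents)
  + COOH → C:1 H:1 O:2
  + Cl → Cl:1
Element totals:
  C: 5
  H: 3
  Cl: 1
  O: 3
Molecular formula: C5H3ClO3.
  M = 5(12.0) + 3(1.007825) + 34.968853 + 3(15.994915)
    = 60.000000 + 3.023475 + 34.968853 + 47.984745 = 145.977073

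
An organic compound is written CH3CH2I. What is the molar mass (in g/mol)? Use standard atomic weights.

Element totals:
  C: 2
  H: 5
  I: 1
Molecular formula: C2H5I.
  M = 2(12.011) + 5(1.008) + 126.904
    = 24.022 + 5.040 + 126.904 = 155.966

155.97 g/mol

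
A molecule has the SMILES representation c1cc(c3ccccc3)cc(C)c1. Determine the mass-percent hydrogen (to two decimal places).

7.19%

Atom tally by fragment:
  benzene ring core → C:6 H:6
  (− 2 ring H displaced by substituents)
  + C6H5 → C:6 H:5
  + CH3 → C:1 H:3
Element totals:
  C: 13
  H: 12
Molecular formula: C13H12.
Molar mass = 168.239 g/mol.
Mass from H: 12 × 1.008 = 12.096 g/mol.
%H = 12.096 / 168.239 × 100 = 7.19%.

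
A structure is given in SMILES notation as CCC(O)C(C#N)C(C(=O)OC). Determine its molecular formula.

C8H13NO3

Atom tally by fragment:
  CH3 → C:1 H:3
  CH2 → C:1 H:2
  CH(OH) → C:1 H:2 O:1
  CH(CN) → C:2 H:1 N:1
  CH2COOCH3 → C:3 H:5 O:2
Element totals:
  C: 8
  H: 13
  N: 1
  O: 3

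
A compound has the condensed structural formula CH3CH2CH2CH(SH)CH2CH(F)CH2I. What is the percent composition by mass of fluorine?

6.88%

Atom tally by fragment:
  CH3 → C:1 H:3
  CH2 → C:1 H:2
  CH2 → C:1 H:2
  CH(SH) → C:1 H:2 S:1
  CH2 → C:1 H:2
  CH(F) → C:1 H:1 F:1
  CH2I → C:1 H:2 I:1
Element totals:
  C: 7
  H: 14
  F: 1
  I: 1
  S: 1
Molecular formula: C7H14FIS.
Molar mass = 276.151 g/mol.
Mass from F: 1 × 18.998 = 18.998 g/mol.
%F = 18.998 / 276.151 × 100 = 6.88%.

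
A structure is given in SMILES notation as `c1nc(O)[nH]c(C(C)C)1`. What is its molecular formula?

Atom tally by fragment:
  imidazole ring core → C:3 H:4 N:2
  (− 2 ring H displaced by substituents)
  + OH → O:1 H:1
  + CH(CH3)2 → C:3 H:7
Element totals:
  C: 6
  H: 10
  N: 2
  O: 1

C6H10N2O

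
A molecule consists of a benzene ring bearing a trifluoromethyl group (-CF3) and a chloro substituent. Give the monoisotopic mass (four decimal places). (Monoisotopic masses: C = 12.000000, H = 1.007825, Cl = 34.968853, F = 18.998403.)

Atom tally by fragment:
  benzene ring core → C:6 H:6
  (− 2 ring H displaced by substituents)
  + CF3 → C:1 F:3
  + Cl → Cl:1
Element totals:
  C: 7
  H: 4
  Cl: 1
  F: 3
Molecular formula: C7H4ClF3.
  M = 7(12.0) + 4(1.007825) + 34.968853 + 3(18.998403)
    = 84.000000 + 4.031300 + 34.968853 + 56.995209 = 179.995362

179.9954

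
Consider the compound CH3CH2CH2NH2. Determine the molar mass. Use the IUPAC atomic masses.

Atom tally by fragment:
  CH3 → C:1 H:3
  CH2 → C:1 H:2
  CH2NH2 → C:1 H:4 N:1
Element totals:
  C: 3
  H: 9
  N: 1
Molecular formula: C3H9N.
  M = 3(12.011) + 9(1.008) + 14.007
    = 36.033 + 9.072 + 14.007 = 59.112

59.11 g/mol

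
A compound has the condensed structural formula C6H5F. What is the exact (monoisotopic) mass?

Atom tally by fragment:
  benzene ring core → C:6 H:6
  (− 1 ring H displaced by substituents)
  + F → F:1
Element totals:
  C: 6
  H: 5
  F: 1
Molecular formula: C6H5F.
  M = 6(12.0) + 5(1.007825) + 18.998403
    = 72.000000 + 5.039125 + 18.998403 = 96.037528

96.0375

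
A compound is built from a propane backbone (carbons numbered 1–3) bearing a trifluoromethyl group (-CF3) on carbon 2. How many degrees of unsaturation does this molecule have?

0

Atom tally by fragment:
  CH3 → C:1 H:3
  CH(CF3) → C:2 H:1 F:3
  CH3 → C:1 H:3
Element totals:
  C: 4
  H: 7
  F: 3
Molecular formula: C4H7F3.
DoU = (2C + 2 + N − H − X) / 2 = (2·4 + 2 + 0 − 7 − 3) / 2 = 0.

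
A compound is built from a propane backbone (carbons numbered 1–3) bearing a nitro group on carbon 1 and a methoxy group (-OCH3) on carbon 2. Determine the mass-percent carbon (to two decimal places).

40.33%

Atom tally by fragment:
  O2NCH2 → C:1 H:2 N:1 O:2
  CH(OCH3) → C:2 H:4 O:1
  CH3 → C:1 H:3
Element totals:
  C: 4
  H: 9
  N: 1
  O: 3
Molecular formula: C4H9NO3.
Molar mass = 119.120 g/mol.
Mass from C: 4 × 12.011 = 48.044 g/mol.
%C = 48.044 / 119.120 × 100 = 40.33%.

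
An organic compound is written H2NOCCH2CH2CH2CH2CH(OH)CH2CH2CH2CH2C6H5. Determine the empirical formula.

C16H25NO2

Element totals:
  C: 16
  H: 25
  N: 1
  O: 2
Molecular formula: C16H25NO2.
gcd of subscripts (16, 25, 1, 2) = 1, so the empirical formula equals the molecular formula.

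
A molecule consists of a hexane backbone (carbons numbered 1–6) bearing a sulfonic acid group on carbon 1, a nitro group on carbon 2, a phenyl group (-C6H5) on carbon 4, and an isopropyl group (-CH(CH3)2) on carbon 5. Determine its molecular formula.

Atom tally by fragment:
  HO3SCH2 → C:1 H:3 S:1 O:3
  CH(NO2) → C:1 H:1 N:1 O:2
  CH2 → C:1 H:2
  CH(C6H5) → C:7 H:6
  CH(CH(CH3)2) → C:4 H:8
  CH3 → C:1 H:3
Element totals:
  C: 15
  H: 23
  N: 1
  O: 5
  S: 1

C15H23NO5S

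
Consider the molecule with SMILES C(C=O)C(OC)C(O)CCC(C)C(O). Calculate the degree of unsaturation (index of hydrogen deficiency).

Atom tally by fragment:
  OHCCH2 → C:2 H:3 O:1
  CH(OCH3) → C:2 H:4 O:1
  CH(OH) → C:1 H:2 O:1
  CH2 → C:1 H:2
  CH2 → C:1 H:2
  CH(CH3) → C:2 H:4
  CH2OH → C:1 H:3 O:1
Element totals:
  C: 10
  H: 20
  O: 4
Molecular formula: C10H20O4.
DoU = (2C + 2 + N − H − X) / 2 = (2·10 + 2 + 0 − 20 − 0) / 2 = 1.

1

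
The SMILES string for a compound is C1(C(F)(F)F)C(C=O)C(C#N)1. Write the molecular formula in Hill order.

Atom tally by fragment:
  cyclopropane ring core → C:3 H:6
  (− 3 ring H displaced by substituents)
  + CF3 → C:1 F:3
  + CHO → C:1 H:1 O:1
  + CN → C:1 N:1
Element totals:
  C: 6
  H: 4
  F: 3
  N: 1
  O: 1

C6H4F3NO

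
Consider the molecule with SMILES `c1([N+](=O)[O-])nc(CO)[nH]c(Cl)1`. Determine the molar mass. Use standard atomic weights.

177.54 g/mol

Atom tally by fragment:
  imidazole ring core → C:3 H:4 N:2
  (− 3 ring H displaced by substituents)
  + NO2 → N:1 O:2
  + CH2OH → C:1 H:3 O:1
  + Cl → Cl:1
Element totals:
  C: 4
  H: 4
  Cl: 1
  N: 3
  O: 3
Molecular formula: C4H4ClN3O3.
  M = 4(12.011) + 4(1.008) + 35.45 + 3(14.007) + 3(15.999)
    = 48.044 + 4.032 + 35.450 + 42.021 + 47.997 = 177.544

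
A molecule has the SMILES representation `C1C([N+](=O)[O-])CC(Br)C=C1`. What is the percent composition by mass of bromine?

Atom tally by fragment:
  cyclohexene ring core → C:6 H:10
  (− 2 ring H displaced by substituents)
  + NO2 → N:1 O:2
  + Br → Br:1
Element totals:
  C: 6
  H: 8
  Br: 1
  N: 1
  O: 2
Molecular formula: C6H8BrNO2.
Molar mass = 206.039 g/mol.
Mass from Br: 1 × 79.904 = 79.904 g/mol.
%Br = 79.904 / 206.039 × 100 = 38.78%.

38.78%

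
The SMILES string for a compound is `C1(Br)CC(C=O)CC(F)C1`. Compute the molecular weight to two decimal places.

Atom tally by fragment:
  cyclohexane ring core → C:6 H:12
  (− 3 ring H displaced by substituents)
  + Br → Br:1
  + CHO → C:1 H:1 O:1
  + F → F:1
Element totals:
  C: 7
  H: 10
  Br: 1
  F: 1
  O: 1
Molecular formula: C7H10BrFO.
  M = 7(12.011) + 10(1.008) + 79.904 + 18.998 + 15.999
    = 84.077 + 10.080 + 79.904 + 18.998 + 15.999 = 209.058

209.06 g/mol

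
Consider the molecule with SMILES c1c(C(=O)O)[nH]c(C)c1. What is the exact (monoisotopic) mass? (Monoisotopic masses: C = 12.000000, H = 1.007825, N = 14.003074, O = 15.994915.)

125.0477

Atom tally by fragment:
  pyrrole ring core → C:4 H:5 N:1
  (− 2 ring H displaced by substituents)
  + COOH → C:1 H:1 O:2
  + CH3 → C:1 H:3
Element totals:
  C: 6
  H: 7
  N: 1
  O: 2
Molecular formula: C6H7NO2.
  M = 6(12.0) + 7(1.007825) + 14.003074 + 2(15.994915)
    = 72.000000 + 7.054775 + 14.003074 + 31.989830 = 125.047679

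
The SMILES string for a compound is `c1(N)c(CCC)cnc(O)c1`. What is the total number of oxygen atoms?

Atom tally by fragment:
  pyridine ring core → C:5 H:5 N:1
  (− 3 ring H displaced by substituents)
  + NH2 → N:1 H:2
  + CH2CH2CH3 → C:3 H:7
  + OH → O:1 H:1
Element totals:
  C: 8
  H: 12
  N: 2
  O: 1

1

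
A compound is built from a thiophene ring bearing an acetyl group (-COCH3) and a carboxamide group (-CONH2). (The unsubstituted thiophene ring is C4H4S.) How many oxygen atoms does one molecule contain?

Atom tally by fragment:
  thiophene ring core → C:4 H:4 S:1
  (− 2 ring H displaced by substituents)
  + COCH3 → C:2 H:3 O:1
  + CONH2 → C:1 H:2 O:1 N:1
Element totals:
  C: 7
  H: 7
  N: 1
  O: 2
  S: 1

2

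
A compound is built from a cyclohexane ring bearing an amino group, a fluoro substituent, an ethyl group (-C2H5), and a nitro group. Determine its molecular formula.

C8H15FN2O2

Atom tally by fragment:
  cyclohexane ring core → C:6 H:12
  (− 4 ring H displaced by substituents)
  + NH2 → N:1 H:2
  + F → F:1
  + C2H5 → C:2 H:5
  + NO2 → N:1 O:2
Element totals:
  C: 8
  H: 15
  F: 1
  N: 2
  O: 2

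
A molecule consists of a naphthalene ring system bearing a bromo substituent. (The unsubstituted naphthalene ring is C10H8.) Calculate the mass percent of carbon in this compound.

Atom tally by fragment:
  naphthalene ring system core → C:10 H:8
  (− 1 ring H displaced by substituents)
  + Br → Br:1
Element totals:
  C: 10
  H: 7
  Br: 1
Molecular formula: C10H7Br.
Molar mass = 207.070 g/mol.
Mass from C: 10 × 12.011 = 120.110 g/mol.
%C = 120.110 / 207.070 × 100 = 58.00%.

58.00%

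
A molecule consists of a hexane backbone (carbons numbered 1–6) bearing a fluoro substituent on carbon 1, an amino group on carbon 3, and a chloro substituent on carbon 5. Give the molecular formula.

Atom tally by fragment:
  FCH2 → C:1 H:2 F:1
  CH2 → C:1 H:2
  CH(NH2) → C:1 H:3 N:1
  CH2 → C:1 H:2
  CH(Cl) → C:1 H:1 Cl:1
  CH3 → C:1 H:3
Element totals:
  C: 6
  H: 13
  Cl: 1
  F: 1
  N: 1

C6H13ClFN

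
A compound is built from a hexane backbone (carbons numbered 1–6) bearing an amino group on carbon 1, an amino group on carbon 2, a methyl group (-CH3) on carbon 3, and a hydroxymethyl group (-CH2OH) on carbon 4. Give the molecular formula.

C8H20N2O

Atom tally by fragment:
  H2NCH2 → C:1 H:4 N:1
  CH(NH2) → C:1 H:3 N:1
  CH(CH3) → C:2 H:4
  CH(CH2OH) → C:2 H:4 O:1
  CH2 → C:1 H:2
  CH3 → C:1 H:3
Element totals:
  C: 8
  H: 20
  N: 2
  O: 1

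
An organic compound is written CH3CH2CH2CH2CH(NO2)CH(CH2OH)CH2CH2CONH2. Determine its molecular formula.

Atom tally by fragment:
  CH3 → C:1 H:3
  CH2 → C:1 H:2
  CH2 → C:1 H:2
  CH2 → C:1 H:2
  CH(NO2) → C:1 H:1 N:1 O:2
  CH(CH2OH) → C:2 H:4 O:1
  CH2 → C:1 H:2
  CH2CONH2 → C:2 H:4 O:1 N:1
Element totals:
  C: 10
  H: 20
  N: 2
  O: 4

C10H20N2O4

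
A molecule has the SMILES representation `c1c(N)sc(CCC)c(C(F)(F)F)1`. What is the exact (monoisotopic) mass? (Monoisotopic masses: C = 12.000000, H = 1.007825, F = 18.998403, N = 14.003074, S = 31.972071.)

209.0486

Atom tally by fragment:
  thiophene ring core → C:4 H:4 S:1
  (− 3 ring H displaced by substituents)
  + NH2 → N:1 H:2
  + CH2CH2CH3 → C:3 H:7
  + CF3 → C:1 F:3
Element totals:
  C: 8
  H: 10
  F: 3
  N: 1
  S: 1
Molecular formula: C8H10F3NS.
  M = 8(12.0) + 10(1.007825) + 3(18.998403) + 14.003074 + 31.972071
    = 96.000000 + 10.078250 + 56.995209 + 14.003074 + 31.972071 = 209.048604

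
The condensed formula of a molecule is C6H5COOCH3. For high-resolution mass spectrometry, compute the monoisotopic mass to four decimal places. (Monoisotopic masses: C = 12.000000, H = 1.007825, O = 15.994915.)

Atom tally by fragment:
  benzene ring core → C:6 H:6
  (− 1 ring H displaced by substituents)
  + COOCH3 → C:2 H:3 O:2
Element totals:
  C: 8
  H: 8
  O: 2
Molecular formula: C8H8O2.
  M = 8(12.0) + 8(1.007825) + 2(15.994915)
    = 96.000000 + 8.062600 + 31.989830 = 136.052430

136.0524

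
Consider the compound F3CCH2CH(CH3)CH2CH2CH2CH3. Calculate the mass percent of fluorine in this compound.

Element totals:
  C: 8
  H: 15
  F: 3
Molecular formula: C8H15F3.
Molar mass = 168.202 g/mol.
Mass from F: 3 × 18.998 = 56.994 g/mol.
%F = 56.994 / 168.202 × 100 = 33.88%.

33.88%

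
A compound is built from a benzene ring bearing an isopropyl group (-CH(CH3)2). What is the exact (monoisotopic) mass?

120.0939

Atom tally by fragment:
  benzene ring core → C:6 H:6
  (− 1 ring H displaced by substituents)
  + CH(CH3)2 → C:3 H:7
Element totals:
  C: 9
  H: 12
Molecular formula: C9H12.
  M = 9(12.0) + 12(1.007825)
    = 108.000000 + 12.093900 = 120.093900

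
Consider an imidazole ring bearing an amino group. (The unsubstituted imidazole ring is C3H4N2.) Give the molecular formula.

Atom tally by fragment:
  imidazole ring core → C:3 H:4 N:2
  (− 1 ring H displaced by substituents)
  + NH2 → N:1 H:2
Element totals:
  C: 3
  H: 5
  N: 3

C3H5N3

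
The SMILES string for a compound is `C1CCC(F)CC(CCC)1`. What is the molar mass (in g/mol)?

Atom tally by fragment:
  cyclohexane ring core → C:6 H:12
  (− 2 ring H displaced by substituents)
  + F → F:1
  + CH2CH2CH3 → C:3 H:7
Element totals:
  C: 9
  H: 17
  F: 1
Molecular formula: C9H17F.
  M = 9(12.011) + 17(1.008) + 18.998
    = 108.099 + 17.136 + 18.998 = 144.233

144.23 g/mol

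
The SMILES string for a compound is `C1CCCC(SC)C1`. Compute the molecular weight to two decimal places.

Atom tally by fragment:
  cyclohexane ring core → C:6 H:12
  (− 1 ring H displaced by substituents)
  + SCH3 → C:1 H:3 S:1
Element totals:
  C: 7
  H: 14
  S: 1
Molecular formula: C7H14S.
  M = 7(12.011) + 14(1.008) + 32.06
    = 84.077 + 14.112 + 32.060 = 130.249

130.25 g/mol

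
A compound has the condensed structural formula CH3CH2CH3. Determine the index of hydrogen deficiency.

Atom tally by fragment:
  CH3 → C:1 H:3
  CH2 → C:1 H:2
  CH3 → C:1 H:3
Element totals:
  C: 3
  H: 8
Molecular formula: C3H8.
DoU = (2C + 2 + N − H − X) / 2 = (2·3 + 2 + 0 − 8 − 0) / 2 = 0.

0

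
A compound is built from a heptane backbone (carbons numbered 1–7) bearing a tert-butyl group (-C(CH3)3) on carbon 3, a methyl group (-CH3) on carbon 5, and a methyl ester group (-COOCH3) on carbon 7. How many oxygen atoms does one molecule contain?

Atom tally by fragment:
  CH3 → C:1 H:3
  CH2 → C:1 H:2
  CH(C(CH3)3) → C:5 H:10
  CH2 → C:1 H:2
  CH(CH3) → C:2 H:4
  CH2 → C:1 H:2
  CH2COOCH3 → C:3 H:5 O:2
Element totals:
  C: 14
  H: 28
  O: 2

2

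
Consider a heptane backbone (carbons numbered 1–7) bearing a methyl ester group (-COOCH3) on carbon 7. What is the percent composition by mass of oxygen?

20.22%

Atom tally by fragment:
  CH3 → C:1 H:3
  CH2 → C:1 H:2
  CH2 → C:1 H:2
  CH2 → C:1 H:2
  CH2 → C:1 H:2
  CH2 → C:1 H:2
  CH2COOCH3 → C:3 H:5 O:2
Element totals:
  C: 9
  H: 18
  O: 2
Molecular formula: C9H18O2.
Molar mass = 158.241 g/mol.
Mass from O: 2 × 15.999 = 31.998 g/mol.
%O = 31.998 / 158.241 × 100 = 20.22%.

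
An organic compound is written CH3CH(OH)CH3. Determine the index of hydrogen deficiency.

0

Element totals:
  C: 3
  H: 8
  O: 1
Molecular formula: C3H8O.
DoU = (2C + 2 + N − H − X) / 2 = (2·3 + 2 + 0 − 8 − 0) / 2 = 0.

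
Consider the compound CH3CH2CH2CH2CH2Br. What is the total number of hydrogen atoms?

11

Element totals:
  C: 5
  H: 11
  Br: 1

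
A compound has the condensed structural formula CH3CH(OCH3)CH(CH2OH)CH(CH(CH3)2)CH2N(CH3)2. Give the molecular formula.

C12H27NO2

Atom tally by fragment:
  CH3 → C:1 H:3
  CH(OCH3) → C:2 H:4 O:1
  CH(CH2OH) → C:2 H:4 O:1
  CH(CH(CH3)2) → C:4 H:8
  CH2N(CH3)2 → C:3 H:8 N:1
Element totals:
  C: 12
  H: 27
  N: 1
  O: 2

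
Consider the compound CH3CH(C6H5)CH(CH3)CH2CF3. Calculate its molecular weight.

216.25 g/mol

Atom tally by fragment:
  CH3 → C:1 H:3
  CH(C6H5) → C:7 H:6
  CH(CH3) → C:2 H:4
  CH2CF3 → C:2 H:2 F:3
Element totals:
  C: 12
  H: 15
  F: 3
Molecular formula: C12H15F3.
  M = 12(12.011) + 15(1.008) + 3(18.998)
    = 144.132 + 15.120 + 56.994 = 216.246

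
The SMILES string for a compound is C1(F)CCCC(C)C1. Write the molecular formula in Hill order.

C7H13F

Atom tally by fragment:
  cyclohexane ring core → C:6 H:12
  (− 2 ring H displaced by substituents)
  + F → F:1
  + CH3 → C:1 H:3
Element totals:
  C: 7
  H: 13
  F: 1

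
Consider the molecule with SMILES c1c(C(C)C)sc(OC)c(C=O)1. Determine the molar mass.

Atom tally by fragment:
  thiophene ring core → C:4 H:4 S:1
  (− 3 ring H displaced by substituents)
  + CH(CH3)2 → C:3 H:7
  + OCH3 → C:1 H:3 O:1
  + CHO → C:1 H:1 O:1
Element totals:
  C: 9
  H: 12
  O: 2
  S: 1
Molecular formula: C9H12O2S.
  M = 9(12.011) + 12(1.008) + 2(15.999) + 32.06
    = 108.099 + 12.096 + 31.998 + 32.060 = 184.253

184.25 g/mol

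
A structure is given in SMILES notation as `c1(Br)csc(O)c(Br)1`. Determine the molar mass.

Atom tally by fragment:
  thiophene ring core → C:4 H:4 S:1
  (− 3 ring H displaced by substituents)
  + Br → Br:1
  + OH → O:1 H:1
  + Br → Br:1
Element totals:
  C: 4
  H: 2
  Br: 2
  O: 1
  S: 1
Molecular formula: C4H2Br2OS.
  M = 4(12.011) + 2(1.008) + 2(79.904) + 15.999 + 32.06
    = 48.044 + 2.016 + 159.808 + 15.999 + 32.060 = 257.927

257.93 g/mol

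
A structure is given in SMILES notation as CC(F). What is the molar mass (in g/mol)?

Atom tally by fragment:
  CH3 → C:1 H:3
  CH2F → C:1 H:2 F:1
Element totals:
  C: 2
  H: 5
  F: 1
Molecular formula: C2H5F.
  M = 2(12.011) + 5(1.008) + 18.998
    = 24.022 + 5.040 + 18.998 = 48.060

48.06 g/mol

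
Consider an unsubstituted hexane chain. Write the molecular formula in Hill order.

Atom tally by fragment:
  CH3 → C:1 H:3
  CH2 → C:1 H:2
  CH2 → C:1 H:2
  CH2 → C:1 H:2
  CH2 → C:1 H:2
  CH3 → C:1 H:3
Element totals:
  C: 6
  H: 14

C6H14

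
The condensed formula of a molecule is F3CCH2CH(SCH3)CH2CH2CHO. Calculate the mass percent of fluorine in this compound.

28.47%

Atom tally by fragment:
  F3CCH2 → C:2 H:2 F:3
  CH(SCH3) → C:2 H:4 S:1
  CH2 → C:1 H:2
  CH2CHO → C:2 H:3 O:1
Element totals:
  C: 7
  H: 11
  F: 3
  O: 1
  S: 1
Molecular formula: C7H11F3OS.
Molar mass = 200.218 g/mol.
Mass from F: 3 × 18.998 = 56.994 g/mol.
%F = 56.994 / 200.218 × 100 = 28.47%.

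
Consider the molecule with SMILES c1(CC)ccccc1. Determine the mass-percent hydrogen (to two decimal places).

9.49%

Atom tally by fragment:
  benzene ring core → C:6 H:6
  (− 1 ring H displaced by substituents)
  + C2H5 → C:2 H:5
Element totals:
  C: 8
  H: 10
Molecular formula: C8H10.
Molar mass = 106.168 g/mol.
Mass from H: 10 × 1.008 = 10.080 g/mol.
%H = 10.080 / 106.168 × 100 = 9.49%.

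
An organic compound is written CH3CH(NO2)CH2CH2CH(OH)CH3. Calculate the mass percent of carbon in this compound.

48.97%

Atom tally by fragment:
  CH3 → C:1 H:3
  CH(NO2) → C:1 H:1 N:1 O:2
  CH2 → C:1 H:2
  CH2 → C:1 H:2
  CH(OH) → C:1 H:2 O:1
  CH3 → C:1 H:3
Element totals:
  C: 6
  H: 13
  N: 1
  O: 3
Molecular formula: C6H13NO3.
Molar mass = 147.174 g/mol.
Mass from C: 6 × 12.011 = 72.066 g/mol.
%C = 72.066 / 147.174 × 100 = 48.97%.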